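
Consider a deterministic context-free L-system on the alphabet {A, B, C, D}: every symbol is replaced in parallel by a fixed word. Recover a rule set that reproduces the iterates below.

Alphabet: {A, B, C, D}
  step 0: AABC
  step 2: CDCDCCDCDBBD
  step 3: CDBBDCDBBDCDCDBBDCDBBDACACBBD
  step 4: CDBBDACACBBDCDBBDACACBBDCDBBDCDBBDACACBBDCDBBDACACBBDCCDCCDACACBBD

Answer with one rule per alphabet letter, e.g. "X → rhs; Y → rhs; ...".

A->C, B->AC, C->CD, D->BBD

  step 3 ⇒ step 4: CDBBDCDBBDCDCDBBDCDBBDACACBBD ⇒ CD·BBD·AC·AC·BBD·CD·BBD·AC·AC·BBD·CD·BBD·CD·BBD·AC·AC·BBD·CD·BBD·AC·AC·BBD·C·CD·C·CD·AC·AC·BBD
    A ↦ C
    B ↦ AC
    C ↦ CD
    D ↦ BBD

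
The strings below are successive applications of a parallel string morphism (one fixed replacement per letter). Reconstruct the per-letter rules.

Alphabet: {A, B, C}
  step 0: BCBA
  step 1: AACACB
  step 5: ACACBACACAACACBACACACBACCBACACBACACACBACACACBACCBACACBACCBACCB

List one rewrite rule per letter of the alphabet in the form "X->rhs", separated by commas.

  step 0 ⇒ step 1: BCBA ⇒ A·AC·A·CB
    A ↦ CB
    B ↦ A
    C ↦ AC

A->CB, B->A, C->AC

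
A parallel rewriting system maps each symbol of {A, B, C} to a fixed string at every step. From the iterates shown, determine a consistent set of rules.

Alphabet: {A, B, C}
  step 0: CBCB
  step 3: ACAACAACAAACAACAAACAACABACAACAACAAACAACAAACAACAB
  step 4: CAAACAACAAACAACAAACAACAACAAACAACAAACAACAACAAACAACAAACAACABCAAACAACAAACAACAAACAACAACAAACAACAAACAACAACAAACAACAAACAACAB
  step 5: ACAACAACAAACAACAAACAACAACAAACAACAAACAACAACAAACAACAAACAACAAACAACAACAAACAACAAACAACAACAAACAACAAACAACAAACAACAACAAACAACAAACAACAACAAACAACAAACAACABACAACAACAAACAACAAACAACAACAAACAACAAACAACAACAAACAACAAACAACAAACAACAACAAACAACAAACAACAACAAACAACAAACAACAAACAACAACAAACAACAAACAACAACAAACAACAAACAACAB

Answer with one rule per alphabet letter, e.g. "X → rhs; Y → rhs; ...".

  step 4 ⇒ step 5: CAAACAACAAACAACAAACAACAACAAACAACAAACAACAACAAACAACAAACAACABCAAACAACAAACAACAAACAACAACAAACAACAAACAACAACAAACAACAAACAACAB ⇒ A·CAA·CAA·CAA·A·CAA·CAA·A·CAA·CAA·CAA·A·CAA·CAA·A·CAA·CAA·CAA·A·CAA·CAA·A·CAA·CAA·A·CAA·CAA·CAA·A·CAA·CAA·A·CAA·CAA·CAA·A·CAA·CAA·A·CAA·CAA·A·CAA·CAA·CAA·A·CAA·CAA·A·CAA·CAA·CAA·A·CAA·CAA·A·CAA·CAB·A·CAA·CAA·CAA·A·CAA·CAA·A·CAA·CAA·CAA·A·CAA·CAA·A·CAA·CAA·CAA·A·CAA·CAA·A·CAA·CAA·A·CAA·CAA·CAA·A·CAA·CAA·A·CAA·CAA·CAA·A·CAA·CAA·A·CAA·CAA·A·CAA·CAA·CAA·A·CAA·CAA·A·CAA·CAA·CAA·A·CAA·CAA·A·CAA·CAB
    A ↦ CAA
    B ↦ CAB
    C ↦ A

A->CAA, B->CAB, C->A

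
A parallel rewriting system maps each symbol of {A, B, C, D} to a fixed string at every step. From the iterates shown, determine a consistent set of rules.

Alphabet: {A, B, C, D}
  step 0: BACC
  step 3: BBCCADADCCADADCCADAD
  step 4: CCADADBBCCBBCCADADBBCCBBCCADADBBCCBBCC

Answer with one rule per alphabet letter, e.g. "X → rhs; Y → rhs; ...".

  step 3 ⇒ step 4: BBCCADADCCADADCCADAD ⇒ C·C·AD·AD·BB·CC·BB·CC·AD·AD·BB·CC·BB·CC·AD·AD·BB·CC·BB·CC
    A ↦ BB
    B ↦ C
    C ↦ AD
    D ↦ CC

A->BB, B->C, C->AD, D->CC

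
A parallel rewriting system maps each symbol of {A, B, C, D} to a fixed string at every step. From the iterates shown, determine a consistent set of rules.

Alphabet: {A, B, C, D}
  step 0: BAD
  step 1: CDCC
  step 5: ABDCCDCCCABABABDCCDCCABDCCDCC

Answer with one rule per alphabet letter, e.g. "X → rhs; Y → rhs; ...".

  step 0 ⇒ step 1: BAD ⇒ C·DC·C
    A ↦ DC
    B ↦ C
    D ↦ C
    C ↦ AB  (constrained at step 1)

A->DC, B->C, C->AB, D->C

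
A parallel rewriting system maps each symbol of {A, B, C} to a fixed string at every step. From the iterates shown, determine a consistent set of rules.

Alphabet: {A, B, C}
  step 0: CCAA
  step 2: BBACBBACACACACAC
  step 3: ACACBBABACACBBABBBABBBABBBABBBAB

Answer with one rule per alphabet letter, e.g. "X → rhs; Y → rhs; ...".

A->BB, B->AC, C->AB

  step 2 ⇒ step 3: BBACBBACACACACAC ⇒ AC·AC·BB·AB·AC·AC·BB·AB·BB·AB·BB·AB·BB·AB·BB·AB
    A ↦ BB
    B ↦ AC
    C ↦ AB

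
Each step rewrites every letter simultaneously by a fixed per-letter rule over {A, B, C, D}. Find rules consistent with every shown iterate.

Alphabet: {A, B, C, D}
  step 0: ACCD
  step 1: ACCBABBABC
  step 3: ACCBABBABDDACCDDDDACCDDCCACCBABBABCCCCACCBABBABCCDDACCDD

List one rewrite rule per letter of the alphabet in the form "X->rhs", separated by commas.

  step 0 ⇒ step 1: ACCD ⇒ ACC·BAB·BAB·C
    A ↦ ACC
    C ↦ BAB
    D ↦ C
    B ↦ DD  (constrained at step 1)

A->ACC, B->DD, C->BAB, D->C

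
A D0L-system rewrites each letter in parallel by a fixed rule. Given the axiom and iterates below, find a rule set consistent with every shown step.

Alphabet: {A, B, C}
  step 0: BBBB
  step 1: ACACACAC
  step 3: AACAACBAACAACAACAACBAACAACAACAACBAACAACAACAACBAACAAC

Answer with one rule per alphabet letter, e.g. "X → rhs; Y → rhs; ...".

  step 0 ⇒ step 1: BBBB ⇒ AC·AC·AC·AC
    B ↦ AC
    A ↦ AAC  (constrained at step 1)
    C ↦ BA  (constrained at step 1)

A->AAC, B->AC, C->BA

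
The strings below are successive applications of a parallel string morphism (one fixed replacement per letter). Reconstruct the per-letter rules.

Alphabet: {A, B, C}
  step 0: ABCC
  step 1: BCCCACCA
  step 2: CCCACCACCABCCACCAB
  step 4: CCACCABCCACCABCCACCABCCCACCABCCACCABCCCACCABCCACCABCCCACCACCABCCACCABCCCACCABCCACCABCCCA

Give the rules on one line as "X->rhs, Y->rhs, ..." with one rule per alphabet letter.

A->B, B->C, C->CCA

  step 1 ⇒ step 2: BCCCACCA ⇒ C·CCA·CCA·CCA·B·CCA·CCA·B
    A ↦ B
    B ↦ C
    C ↦ CCA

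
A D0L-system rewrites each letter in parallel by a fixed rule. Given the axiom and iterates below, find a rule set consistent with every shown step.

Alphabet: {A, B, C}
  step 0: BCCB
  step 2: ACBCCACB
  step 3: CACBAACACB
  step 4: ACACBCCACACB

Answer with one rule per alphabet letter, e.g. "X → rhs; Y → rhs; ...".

  step 3 ⇒ step 4: CACBAACACB ⇒ A·C·A·CB·C·C·A·C·A·CB
    A ↦ C
    B ↦ CB
    C ↦ A

A->C, B->CB, C->A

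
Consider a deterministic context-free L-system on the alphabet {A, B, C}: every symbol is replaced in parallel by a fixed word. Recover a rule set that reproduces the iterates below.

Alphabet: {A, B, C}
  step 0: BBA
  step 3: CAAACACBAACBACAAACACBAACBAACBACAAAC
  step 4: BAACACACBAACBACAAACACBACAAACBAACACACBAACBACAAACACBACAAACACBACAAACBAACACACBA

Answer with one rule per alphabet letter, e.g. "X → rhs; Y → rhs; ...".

  step 3 ⇒ step 4: CAAACACBAACBACAAACACBAACBAACBACAAAC ⇒ BA·AC·AC·AC·BA·AC·BA·CAA·AC·AC·BA·CAA·AC·BA·AC·AC·AC·BA·AC·BA·CAA·AC·AC·BA·CAA·AC·AC·BA·CAA·AC·BA·AC·AC·AC·BA
    A ↦ AC
    B ↦ CAA
    C ↦ BA

A->AC, B->CAA, C->BA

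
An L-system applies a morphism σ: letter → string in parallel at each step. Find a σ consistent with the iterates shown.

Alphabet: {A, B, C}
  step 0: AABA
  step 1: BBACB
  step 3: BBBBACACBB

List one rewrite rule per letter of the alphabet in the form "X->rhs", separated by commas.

  step 0 ⇒ step 1: AABA ⇒ B·B·AC·B
    A ↦ B
    B ↦ AC
    C ↦ B  (constrained at step 1)

A->B, B->AC, C->B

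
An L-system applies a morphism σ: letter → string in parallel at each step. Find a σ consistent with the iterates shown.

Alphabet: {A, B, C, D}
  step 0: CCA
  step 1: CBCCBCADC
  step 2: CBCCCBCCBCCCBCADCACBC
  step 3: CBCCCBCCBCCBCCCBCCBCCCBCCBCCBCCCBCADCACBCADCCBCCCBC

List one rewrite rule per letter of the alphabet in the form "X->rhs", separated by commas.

  step 2 ⇒ step 3: CBCCCBCCBCCCBCADCACBC ⇒ CBC·C·CBC·CBC·CBC·C·CBC·CBC·C·CBC·CBC·CBC·C·CBC·ADC·A·CBC·ADC·CBC·C·CBC
    A ↦ ADC
    B ↦ C
    C ↦ CBC
    D ↦ A

A->ADC, B->C, C->CBC, D->A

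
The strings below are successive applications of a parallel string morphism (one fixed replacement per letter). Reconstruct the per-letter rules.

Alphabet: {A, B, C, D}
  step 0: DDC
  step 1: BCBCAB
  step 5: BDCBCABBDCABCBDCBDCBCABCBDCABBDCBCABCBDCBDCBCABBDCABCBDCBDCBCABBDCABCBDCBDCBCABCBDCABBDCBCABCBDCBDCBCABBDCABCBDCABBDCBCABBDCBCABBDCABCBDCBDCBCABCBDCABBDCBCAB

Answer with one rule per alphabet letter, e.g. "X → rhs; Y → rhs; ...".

  step 0 ⇒ step 1: DDC ⇒ BC·BC·AB
    C ↦ AB
    D ↦ BC
    A ↦ C  (constrained at step 1)
    B ↦ BDC  (constrained at step 1)

A->C, B->BDC, C->AB, D->BC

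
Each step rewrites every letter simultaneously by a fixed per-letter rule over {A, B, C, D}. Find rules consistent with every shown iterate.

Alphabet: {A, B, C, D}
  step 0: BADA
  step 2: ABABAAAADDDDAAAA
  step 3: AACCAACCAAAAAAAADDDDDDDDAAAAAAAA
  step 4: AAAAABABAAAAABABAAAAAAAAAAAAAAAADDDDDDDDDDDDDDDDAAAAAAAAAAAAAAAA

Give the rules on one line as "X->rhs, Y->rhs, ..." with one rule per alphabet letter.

  step 3 ⇒ step 4: AACCAACCAAAAAAAADDDDDDDDAAAAAAAA ⇒ AA·AA·AB·AB·AA·AA·AB·AB·AA·AA·AA·AA·AA·AA·AA·AA·DD·DD·DD·DD·DD·DD·DD·DD·AA·AA·AA·AA·AA·AA·AA·AA
    A ↦ AA
    C ↦ AB
    D ↦ DD
  step 2 ⇒ step 3: ABABAAAADDDDAAAA ⇒ AA·CC·AA·CC·AA·AA·AA·AA·DD·DD·DD·DD·AA·AA·AA·AA
    B ↦ CC

A->AA, B->CC, C->AB, D->DD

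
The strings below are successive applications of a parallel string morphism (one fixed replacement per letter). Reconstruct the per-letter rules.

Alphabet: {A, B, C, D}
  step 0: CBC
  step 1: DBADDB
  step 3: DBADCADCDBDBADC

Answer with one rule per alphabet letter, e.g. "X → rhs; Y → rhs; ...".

A->AD, B->AD, C->DB, D->C

  step 0 ⇒ step 1: CBC ⇒ DB·AD·DB
    B ↦ AD
    C ↦ DB
    A ↦ AD  (constrained at step 1)
    D ↦ C  (constrained at step 1)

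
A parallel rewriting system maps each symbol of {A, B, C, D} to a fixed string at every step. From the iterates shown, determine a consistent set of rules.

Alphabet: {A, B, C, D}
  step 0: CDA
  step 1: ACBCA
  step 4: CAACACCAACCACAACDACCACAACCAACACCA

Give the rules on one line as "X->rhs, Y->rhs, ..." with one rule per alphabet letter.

  step 0 ⇒ step 1: CDA ⇒ AC·B·CA
    A ↦ CA
    C ↦ AC
    D ↦ B
    B ↦ D  (constrained at step 1)

A->CA, B->D, C->AC, D->B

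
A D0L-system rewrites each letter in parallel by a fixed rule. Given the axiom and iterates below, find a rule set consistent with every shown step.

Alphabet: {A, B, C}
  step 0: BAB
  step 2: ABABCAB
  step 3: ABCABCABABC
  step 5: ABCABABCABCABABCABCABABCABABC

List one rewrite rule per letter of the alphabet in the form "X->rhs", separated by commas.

  step 2 ⇒ step 3: ABABCAB ⇒ AB·C·AB·C·AB·AB·C
    A ↦ AB
    B ↦ C
    C ↦ AB

A->AB, B->C, C->AB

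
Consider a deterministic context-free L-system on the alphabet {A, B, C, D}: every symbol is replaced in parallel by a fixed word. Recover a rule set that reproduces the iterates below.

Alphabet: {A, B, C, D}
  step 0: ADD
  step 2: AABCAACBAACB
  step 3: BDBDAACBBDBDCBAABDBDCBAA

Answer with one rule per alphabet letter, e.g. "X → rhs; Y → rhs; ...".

A->BD, B->AA, C->CB, D->BC

  step 2 ⇒ step 3: AABCAACBAACB ⇒ BD·BD·AA·CB·BD·BD·CB·AA·BD·BD·CB·AA
    A ↦ BD
    B ↦ AA
    C ↦ CB
    D ↦ BC  (constrained at step 0)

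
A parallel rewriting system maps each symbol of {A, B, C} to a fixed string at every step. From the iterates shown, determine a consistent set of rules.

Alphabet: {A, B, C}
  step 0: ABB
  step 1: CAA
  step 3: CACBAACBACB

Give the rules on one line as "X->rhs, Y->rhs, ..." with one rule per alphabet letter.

  step 0 ⇒ step 1: ABB ⇒ C·A·A
    A ↦ C
    B ↦ A
    C ↦ ACB  (constrained at step 1)

A->C, B->A, C->ACB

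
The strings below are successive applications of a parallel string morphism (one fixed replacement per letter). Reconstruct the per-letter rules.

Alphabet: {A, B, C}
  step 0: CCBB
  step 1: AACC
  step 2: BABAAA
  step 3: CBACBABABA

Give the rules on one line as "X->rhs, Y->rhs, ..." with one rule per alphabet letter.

A->BA, B->C, C->A

  step 2 ⇒ step 3: BABAAA ⇒ C·BA·C·BA·BA·BA
    A ↦ BA
    B ↦ C
  step 0 ⇒ step 1: CCBB ⇒ A·A·C·C
    C ↦ A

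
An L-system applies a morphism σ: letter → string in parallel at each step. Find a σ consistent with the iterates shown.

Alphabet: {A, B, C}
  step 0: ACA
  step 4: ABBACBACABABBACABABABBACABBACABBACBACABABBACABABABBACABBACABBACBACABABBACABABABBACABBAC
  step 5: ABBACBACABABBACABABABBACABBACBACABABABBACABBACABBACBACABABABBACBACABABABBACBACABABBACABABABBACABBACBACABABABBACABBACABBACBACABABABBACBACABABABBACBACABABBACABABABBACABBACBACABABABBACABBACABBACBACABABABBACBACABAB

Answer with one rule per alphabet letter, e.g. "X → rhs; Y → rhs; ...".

  step 4 ⇒ step 5: ABBACBACABABBACABABABBACABBACABBACBACABABBACABABABBACABBACABBACBACABABBACABABABBACABBAC ⇒ AB·BAC·BAC·AB·AB·BAC·AB·AB·AB·BAC·AB·BAC·BAC·AB·AB·AB·BAC·AB·BAC·AB·BAC·BAC·AB·AB·AB·BAC·BAC·AB·AB·AB·BAC·BAC·AB·AB·BAC·AB·AB·AB·BAC·AB·BAC·BAC·AB·AB·AB·BAC·AB·BAC·AB·BAC·BAC·AB·AB·AB·BAC·BAC·AB·AB·AB·BAC·BAC·AB·AB·BAC·AB·AB·AB·BAC·AB·BAC·BAC·AB·AB·AB·BAC·AB·BAC·AB·BAC·BAC·AB·AB·AB·BAC·BAC·AB·AB
    A ↦ AB
    B ↦ BAC
    C ↦ AB

A->AB, B->BAC, C->AB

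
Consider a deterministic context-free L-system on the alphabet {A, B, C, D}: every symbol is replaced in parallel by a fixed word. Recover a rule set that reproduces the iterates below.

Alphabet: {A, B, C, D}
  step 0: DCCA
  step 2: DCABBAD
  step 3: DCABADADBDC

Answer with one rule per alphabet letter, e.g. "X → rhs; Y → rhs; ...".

  step 2 ⇒ step 3: DCABBAD ⇒ DC·A·B·AD·AD·B·DC
    A ↦ B
    B ↦ AD
    C ↦ A
    D ↦ DC

A->B, B->AD, C->A, D->DC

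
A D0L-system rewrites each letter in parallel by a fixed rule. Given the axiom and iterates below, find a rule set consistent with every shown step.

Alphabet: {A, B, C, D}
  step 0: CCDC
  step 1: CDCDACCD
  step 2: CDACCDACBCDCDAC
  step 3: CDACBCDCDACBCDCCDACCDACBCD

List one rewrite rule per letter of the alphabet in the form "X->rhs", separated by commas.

A->B, B->C, C->CD, D->AC

  step 2 ⇒ step 3: CDACCDACBCDCDAC ⇒ CD·AC·B·CD·CD·AC·B·CD·C·CD·AC·CD·AC·B·CD
    A ↦ B
    B ↦ C
    C ↦ CD
    D ↦ AC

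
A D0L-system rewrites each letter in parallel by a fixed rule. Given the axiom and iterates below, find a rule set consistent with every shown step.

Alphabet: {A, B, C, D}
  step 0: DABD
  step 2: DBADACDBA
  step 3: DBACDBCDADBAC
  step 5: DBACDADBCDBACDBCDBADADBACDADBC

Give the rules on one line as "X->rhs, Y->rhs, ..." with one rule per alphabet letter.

A->C, B->A, C->DA, D->DB

  step 2 ⇒ step 3: DBADACDBA ⇒ DB·A·C·DB·C·DA·DB·A·C
    A ↦ C
    B ↦ A
    C ↦ DA
    D ↦ DB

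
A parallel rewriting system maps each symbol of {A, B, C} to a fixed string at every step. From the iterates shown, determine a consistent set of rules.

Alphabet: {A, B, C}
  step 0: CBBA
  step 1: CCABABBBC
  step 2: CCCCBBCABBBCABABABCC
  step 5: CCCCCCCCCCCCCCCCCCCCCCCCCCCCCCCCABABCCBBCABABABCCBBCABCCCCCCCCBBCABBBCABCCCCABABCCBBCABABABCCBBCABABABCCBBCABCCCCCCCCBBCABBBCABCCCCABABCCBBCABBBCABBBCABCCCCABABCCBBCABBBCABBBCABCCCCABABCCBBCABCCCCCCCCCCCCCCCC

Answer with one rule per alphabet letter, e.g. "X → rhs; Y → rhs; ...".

  step 1 ⇒ step 2: CCABABBBC ⇒ CC·CC·BBC·AB·BBC·AB·AB·AB·CC
    A ↦ BBC
    B ↦ AB
    C ↦ CC

A->BBC, B->AB, C->CC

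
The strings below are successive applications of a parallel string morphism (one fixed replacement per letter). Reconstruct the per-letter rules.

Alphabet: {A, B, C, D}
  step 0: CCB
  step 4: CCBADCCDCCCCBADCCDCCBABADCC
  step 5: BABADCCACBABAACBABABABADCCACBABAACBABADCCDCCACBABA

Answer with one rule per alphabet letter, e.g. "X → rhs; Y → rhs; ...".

A->CC, B->D, C->BA, D->AC

  step 4 ⇒ step 5: CCBADCCDCCCCBADCCDCCBABADCC ⇒ BA·BA·D·CC·AC·BA·BA·AC·BA·BA·BA·BA·D·CC·AC·BA·BA·AC·BA·BA·D·CC·D·CC·AC·BA·BA
    A ↦ CC
    B ↦ D
    C ↦ BA
    D ↦ AC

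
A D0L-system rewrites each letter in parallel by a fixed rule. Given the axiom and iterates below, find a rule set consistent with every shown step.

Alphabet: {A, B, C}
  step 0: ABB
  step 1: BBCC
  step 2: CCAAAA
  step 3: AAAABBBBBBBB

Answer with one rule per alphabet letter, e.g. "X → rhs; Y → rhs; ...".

A->BB, B->C, C->AA

  step 2 ⇒ step 3: CCAAAA ⇒ AA·AA·BB·BB·BB·BB
    A ↦ BB
    C ↦ AA
  step 0 ⇒ step 1: ABB ⇒ BB·C·C
    B ↦ C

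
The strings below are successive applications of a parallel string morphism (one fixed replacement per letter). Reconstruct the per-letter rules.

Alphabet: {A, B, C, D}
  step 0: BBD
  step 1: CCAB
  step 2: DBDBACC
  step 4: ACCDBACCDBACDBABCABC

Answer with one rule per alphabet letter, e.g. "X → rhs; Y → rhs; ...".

  step 1 ⇒ step 2: CCAB ⇒ DB·DB·AC·C
    A ↦ AC
    B ↦ C
    C ↦ DB
  step 0 ⇒ step 1: BBD ⇒ C·C·AB
    D ↦ AB

A->AC, B->C, C->DB, D->AB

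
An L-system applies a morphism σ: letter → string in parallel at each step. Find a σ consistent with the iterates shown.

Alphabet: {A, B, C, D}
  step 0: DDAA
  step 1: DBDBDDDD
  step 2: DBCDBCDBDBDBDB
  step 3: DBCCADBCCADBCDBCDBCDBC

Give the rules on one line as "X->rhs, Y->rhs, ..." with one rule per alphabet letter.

  step 2 ⇒ step 3: DBCDBCDBDBDBDB ⇒ DB·C·CA·DB·C·CA·DB·C·DB·C·DB·C·DB·C
    B ↦ C
    C ↦ CA
    D ↦ DB
  step 0 ⇒ step 1: DDAA ⇒ DB·DB·DD·DD
    A ↦ DD

A->DD, B->C, C->CA, D->DB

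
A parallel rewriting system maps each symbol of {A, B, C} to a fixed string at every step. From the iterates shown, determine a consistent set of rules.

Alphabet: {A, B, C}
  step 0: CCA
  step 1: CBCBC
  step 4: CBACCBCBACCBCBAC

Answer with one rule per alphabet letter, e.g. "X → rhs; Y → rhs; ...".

A->C, B->A, C->CB

  step 0 ⇒ step 1: CCA ⇒ CB·CB·C
    A ↦ C
    C ↦ CB
    B ↦ A  (constrained at step 1)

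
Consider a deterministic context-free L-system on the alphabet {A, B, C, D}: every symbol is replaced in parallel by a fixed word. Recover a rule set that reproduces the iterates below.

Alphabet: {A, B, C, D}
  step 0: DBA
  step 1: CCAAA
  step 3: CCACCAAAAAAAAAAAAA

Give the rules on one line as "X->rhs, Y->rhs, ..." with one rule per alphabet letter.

  step 0 ⇒ step 1: DBA ⇒ CC·A·AA
    A ↦ AA
    B ↦ A
    D ↦ CC
    C ↦ DB  (constrained at step 1)

A->AA, B->A, C->DB, D->CC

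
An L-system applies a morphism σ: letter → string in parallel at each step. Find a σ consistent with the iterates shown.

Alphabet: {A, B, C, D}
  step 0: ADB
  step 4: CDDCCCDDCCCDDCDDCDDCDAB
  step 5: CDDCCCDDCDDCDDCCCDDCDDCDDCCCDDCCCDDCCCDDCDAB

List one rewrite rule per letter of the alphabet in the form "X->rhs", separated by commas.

A->D, B->AB, C->CDD, D->C

  step 4 ⇒ step 5: CDDCCCDDCCCDDCDDCDDCDAB ⇒ CDD·C·C·CDD·CDD·CDD·C·C·CDD·CDD·CDD·C·C·CDD·C·C·CDD·C·C·CDD·C·D·AB
    A ↦ D
    B ↦ AB
    C ↦ CDD
    D ↦ C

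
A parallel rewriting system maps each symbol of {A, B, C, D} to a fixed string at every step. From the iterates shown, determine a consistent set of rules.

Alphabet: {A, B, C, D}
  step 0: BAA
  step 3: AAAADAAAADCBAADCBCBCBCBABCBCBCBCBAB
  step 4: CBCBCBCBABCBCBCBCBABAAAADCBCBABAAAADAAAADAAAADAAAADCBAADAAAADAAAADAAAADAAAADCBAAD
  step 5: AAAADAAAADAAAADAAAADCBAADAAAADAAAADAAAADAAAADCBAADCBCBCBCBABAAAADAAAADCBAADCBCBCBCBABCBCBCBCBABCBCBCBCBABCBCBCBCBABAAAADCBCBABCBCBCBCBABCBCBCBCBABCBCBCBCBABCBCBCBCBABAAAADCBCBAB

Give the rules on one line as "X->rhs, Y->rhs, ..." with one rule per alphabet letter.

A->CB, B->AAD, C->AA, D->AB

  step 4 ⇒ step 5: CBCBCBCBABCBCBCBCBABAAAADCBCBABAAAADAAAADAAAADAAAADCBAADAAAADAAAADAAAADAAAADCBAAD ⇒ AA·AAD·AA·AAD·AA·AAD·AA·AAD·CB·AAD·AA·AAD·AA·AAD·AA·AAD·AA·AAD·CB·AAD·CB·CB·CB·CB·AB·AA·AAD·AA·AAD·CB·AAD·CB·CB·CB·CB·AB·CB·CB·CB·CB·AB·CB·CB·CB·CB·AB·CB·CB·CB·CB·AB·AA·AAD·CB·CB·AB·CB·CB·CB·CB·AB·CB·CB·CB·CB·AB·CB·CB·CB·CB·AB·CB·CB·CB·CB·AB·AA·AAD·CB·CB·AB
    A ↦ CB
    B ↦ AAD
    C ↦ AA
    D ↦ AB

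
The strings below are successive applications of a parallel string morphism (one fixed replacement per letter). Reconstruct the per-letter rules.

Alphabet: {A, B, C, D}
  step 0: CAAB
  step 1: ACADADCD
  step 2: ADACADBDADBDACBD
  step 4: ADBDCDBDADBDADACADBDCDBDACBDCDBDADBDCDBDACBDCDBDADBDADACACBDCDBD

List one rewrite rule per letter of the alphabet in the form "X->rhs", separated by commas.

A->AD, B->CD, C->AC, D->BD

  step 1 ⇒ step 2: ACADADCD ⇒ AD·AC·AD·BD·AD·BD·AC·BD
    A ↦ AD
    C ↦ AC
    D ↦ BD
  step 0 ⇒ step 1: CAAB ⇒ AC·AD·AD·CD
    B ↦ CD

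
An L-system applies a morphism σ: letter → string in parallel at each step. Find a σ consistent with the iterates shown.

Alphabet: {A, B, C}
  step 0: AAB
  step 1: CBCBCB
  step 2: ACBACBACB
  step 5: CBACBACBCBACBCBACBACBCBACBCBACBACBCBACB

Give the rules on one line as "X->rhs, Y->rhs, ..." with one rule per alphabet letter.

A->CB, B->CB, C->A

  step 1 ⇒ step 2: CBCBCB ⇒ A·CB·A·CB·A·CB
    B ↦ CB
    C ↦ A
  step 0 ⇒ step 1: AAB ⇒ CB·CB·CB
    A ↦ CB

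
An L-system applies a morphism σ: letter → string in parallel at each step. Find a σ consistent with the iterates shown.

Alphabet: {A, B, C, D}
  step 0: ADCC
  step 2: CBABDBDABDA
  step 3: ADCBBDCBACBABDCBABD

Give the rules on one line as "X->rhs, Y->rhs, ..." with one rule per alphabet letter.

  step 2 ⇒ step 3: CBABDBDABDA ⇒ AD·CB·BD·CB·A·CB·A·BD·CB·A·BD
    A ↦ BD
    B ↦ CB
    C ↦ AD
    D ↦ A

A->BD, B->CB, C->AD, D->A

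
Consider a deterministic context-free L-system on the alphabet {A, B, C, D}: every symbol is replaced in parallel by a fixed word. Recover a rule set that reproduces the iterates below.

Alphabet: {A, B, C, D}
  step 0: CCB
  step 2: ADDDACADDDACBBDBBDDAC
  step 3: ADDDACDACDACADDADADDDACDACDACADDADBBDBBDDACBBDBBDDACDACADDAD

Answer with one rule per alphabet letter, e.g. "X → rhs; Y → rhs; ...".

  step 2 ⇒ step 3: ADDDACADDDACBBDBBDDAC ⇒ ADD·DAC·DAC·DAC·ADD·AD·ADD·DAC·DAC·DAC·ADD·AD·BBD·BBD·DAC·BBD·BBD·DAC·DAC·ADD·AD
    A ↦ ADD
    B ↦ BBD
    C ↦ AD
    D ↦ DAC

A->ADD, B->BBD, C->AD, D->DAC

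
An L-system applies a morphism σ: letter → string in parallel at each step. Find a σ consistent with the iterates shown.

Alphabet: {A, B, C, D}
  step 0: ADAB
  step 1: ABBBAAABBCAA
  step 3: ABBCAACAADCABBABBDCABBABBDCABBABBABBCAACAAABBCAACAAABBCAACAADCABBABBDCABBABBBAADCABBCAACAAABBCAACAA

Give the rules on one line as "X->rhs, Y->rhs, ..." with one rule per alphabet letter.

  step 0 ⇒ step 1: ADAB ⇒ ABB·BAA·ABB·CAA
    A ↦ ABB
    B ↦ CAA
    D ↦ BAA
    C ↦ DC  (constrained at step 1)

A->ABB, B->CAA, C->DC, D->BAA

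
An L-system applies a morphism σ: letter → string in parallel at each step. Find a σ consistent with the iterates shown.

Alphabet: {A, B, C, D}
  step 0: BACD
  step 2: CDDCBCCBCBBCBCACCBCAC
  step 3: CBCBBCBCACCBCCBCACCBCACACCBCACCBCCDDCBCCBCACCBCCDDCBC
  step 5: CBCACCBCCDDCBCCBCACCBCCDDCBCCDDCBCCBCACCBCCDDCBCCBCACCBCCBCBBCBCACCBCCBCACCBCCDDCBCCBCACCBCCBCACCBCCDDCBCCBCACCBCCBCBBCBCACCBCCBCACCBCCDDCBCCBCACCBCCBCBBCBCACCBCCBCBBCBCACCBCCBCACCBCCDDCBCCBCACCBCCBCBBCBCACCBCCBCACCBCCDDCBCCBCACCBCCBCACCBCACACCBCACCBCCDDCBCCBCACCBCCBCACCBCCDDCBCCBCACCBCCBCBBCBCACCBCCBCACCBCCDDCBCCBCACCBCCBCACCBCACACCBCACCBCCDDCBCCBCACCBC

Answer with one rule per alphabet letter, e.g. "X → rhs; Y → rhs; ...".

A->CDD, B->AC, C->CBC, D->B

  step 2 ⇒ step 3: CDDCBCCBCBBCBCACCBCAC ⇒ CBC·B·B·CBC·AC·CBC·CBC·AC·CBC·AC·AC·CBC·AC·CBC·CDD·CBC·CBC·AC·CBC·CDD·CBC
    A ↦ CDD
    B ↦ AC
    C ↦ CBC
    D ↦ B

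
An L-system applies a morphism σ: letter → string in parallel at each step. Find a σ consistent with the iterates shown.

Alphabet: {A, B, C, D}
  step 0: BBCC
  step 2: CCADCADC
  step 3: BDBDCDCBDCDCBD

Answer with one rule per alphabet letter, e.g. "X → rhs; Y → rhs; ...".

A->C, B->A, C->BD, D->DC

  step 2 ⇒ step 3: CCADCADC ⇒ BD·BD·C·DC·BD·C·DC·BD
    A ↦ C
    C ↦ BD
    D ↦ DC
    B ↦ A  (constrained at step 0)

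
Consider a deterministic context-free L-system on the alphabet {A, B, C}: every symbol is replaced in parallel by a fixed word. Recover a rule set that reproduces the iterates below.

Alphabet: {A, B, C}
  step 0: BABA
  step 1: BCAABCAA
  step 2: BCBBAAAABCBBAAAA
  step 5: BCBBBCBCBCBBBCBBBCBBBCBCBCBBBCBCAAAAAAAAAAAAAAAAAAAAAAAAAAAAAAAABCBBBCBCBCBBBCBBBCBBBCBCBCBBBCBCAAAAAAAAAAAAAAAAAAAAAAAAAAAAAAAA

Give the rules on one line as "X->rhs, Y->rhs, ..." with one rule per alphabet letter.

  step 1 ⇒ step 2: BCAABCAA ⇒ BC·BB·AA·AA·BC·BB·AA·AA
    A ↦ AA
    B ↦ BC
    C ↦ BB

A->AA, B->BC, C->BB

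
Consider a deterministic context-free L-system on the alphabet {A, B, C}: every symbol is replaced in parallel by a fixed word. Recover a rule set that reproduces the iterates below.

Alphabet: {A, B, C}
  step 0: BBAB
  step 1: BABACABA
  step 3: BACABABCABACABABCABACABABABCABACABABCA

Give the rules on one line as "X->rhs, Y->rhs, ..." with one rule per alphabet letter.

A->CA, B->BA, C->BAB

  step 0 ⇒ step 1: BBAB ⇒ BA·BA·CA·BA
    A ↦ CA
    B ↦ BA
    C ↦ BAB  (constrained at step 1)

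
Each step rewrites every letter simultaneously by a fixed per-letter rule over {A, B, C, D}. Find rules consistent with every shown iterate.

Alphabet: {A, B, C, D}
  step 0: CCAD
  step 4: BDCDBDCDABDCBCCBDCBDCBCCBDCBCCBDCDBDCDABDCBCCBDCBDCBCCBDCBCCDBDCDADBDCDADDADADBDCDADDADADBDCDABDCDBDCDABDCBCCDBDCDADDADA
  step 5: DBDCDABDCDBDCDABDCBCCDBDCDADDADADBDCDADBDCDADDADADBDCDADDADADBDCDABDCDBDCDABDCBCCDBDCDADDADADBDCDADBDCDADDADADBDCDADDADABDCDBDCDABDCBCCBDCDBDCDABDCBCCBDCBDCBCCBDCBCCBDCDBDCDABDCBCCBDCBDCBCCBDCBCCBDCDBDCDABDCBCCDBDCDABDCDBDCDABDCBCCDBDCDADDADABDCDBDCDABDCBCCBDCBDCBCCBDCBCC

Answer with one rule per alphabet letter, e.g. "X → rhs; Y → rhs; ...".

  step 4 ⇒ step 5: BDCDBDCDABDCBCCBDCBDCBCCBDCBCCBDCDBDCDABDCBCCBDCBDCBCCBDCBCCDBDCDADBDCDADDADADBDCDADDADADBDCDABDCDBDCDABDCBCCDBDCDADDADA ⇒ D·BDC·DA·BDC·D·BDC·DA·BDC·BCC·D·BDC·DA·D·DA·DA·D·BDC·DA·D·BDC·DA·D·DA·DA·D·BDC·DA·D·DA·DA·D·BDC·DA·BDC·D·BDC·DA·BDC·BCC·D·BDC·DA·D·DA·DA·D·BDC·DA·D·BDC·DA·D·DA·DA·D·BDC·DA·D·DA·DA·BDC·D·BDC·DA·BDC·BCC·BDC·D·BDC·DA·BDC·BCC·BDC·BDC·BCC·BDC·BCC·BDC·D·BDC·DA·BDC·BCC·BDC·BDC·BCC·BDC·BCC·BDC·D·BDC·DA·BDC·BCC·D·BDC·DA·BDC·D·BDC·DA·BDC·BCC·D·BDC·DA·D·DA·DA·BDC·D·BDC·DA·BDC·BCC·BDC·BDC·BCC·BDC·BCC
    A ↦ BCC
    B ↦ D
    C ↦ DA
    D ↦ BDC

A->BCC, B->D, C->DA, D->BDC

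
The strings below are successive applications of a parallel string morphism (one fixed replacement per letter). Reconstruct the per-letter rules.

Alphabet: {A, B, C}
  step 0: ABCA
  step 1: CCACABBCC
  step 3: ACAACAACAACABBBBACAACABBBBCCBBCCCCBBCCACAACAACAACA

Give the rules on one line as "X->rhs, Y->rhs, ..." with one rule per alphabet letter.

A->CC, B->ACA, C->BB

  step 0 ⇒ step 1: ABCA ⇒ CC·ACA·BB·CC
    A ↦ CC
    B ↦ ACA
    C ↦ BB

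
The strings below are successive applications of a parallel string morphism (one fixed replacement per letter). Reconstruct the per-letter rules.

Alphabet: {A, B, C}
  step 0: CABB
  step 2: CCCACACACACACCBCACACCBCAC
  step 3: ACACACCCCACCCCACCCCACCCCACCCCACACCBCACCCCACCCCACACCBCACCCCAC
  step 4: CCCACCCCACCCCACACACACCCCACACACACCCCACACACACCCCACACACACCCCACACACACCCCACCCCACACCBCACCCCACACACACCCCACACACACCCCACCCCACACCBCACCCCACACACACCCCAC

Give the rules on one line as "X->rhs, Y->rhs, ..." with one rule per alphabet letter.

A->CCC, B->CBC, C->AC

  step 3 ⇒ step 4: ACACACCCCACCCCACCCCACCCCACCCCACACCBCACCCCACCCCACACCBCACCCCAC ⇒ CCC·AC·CCC·AC·CCC·AC·AC·AC·AC·CCC·AC·AC·AC·AC·CCC·AC·AC·AC·AC·CCC·AC·AC·AC·AC·CCC·AC·AC·AC·AC·CCC·AC·CCC·AC·AC·CBC·AC·CCC·AC·AC·AC·AC·CCC·AC·AC·AC·AC·CCC·AC·CCC·AC·AC·CBC·AC·CCC·AC·AC·AC·AC·CCC·AC
    A ↦ CCC
    B ↦ CBC
    C ↦ AC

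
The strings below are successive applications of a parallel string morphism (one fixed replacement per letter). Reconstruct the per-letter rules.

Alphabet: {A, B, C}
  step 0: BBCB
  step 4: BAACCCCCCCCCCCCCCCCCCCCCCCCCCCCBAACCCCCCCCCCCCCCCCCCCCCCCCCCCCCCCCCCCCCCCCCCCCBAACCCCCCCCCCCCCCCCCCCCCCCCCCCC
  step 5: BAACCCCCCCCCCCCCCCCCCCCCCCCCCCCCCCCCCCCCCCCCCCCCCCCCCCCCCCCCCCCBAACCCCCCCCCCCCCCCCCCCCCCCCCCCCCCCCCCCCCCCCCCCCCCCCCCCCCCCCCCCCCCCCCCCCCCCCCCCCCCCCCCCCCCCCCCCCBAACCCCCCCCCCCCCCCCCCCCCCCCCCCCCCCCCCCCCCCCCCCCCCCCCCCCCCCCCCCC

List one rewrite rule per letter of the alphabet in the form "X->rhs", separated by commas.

  step 4 ⇒ step 5: BAACCCCCCCCCCCCCCCCCCCCCCCCCCCCBAACCCCCCCCCCCCCCCCCCCCCCCCCCCCCCCCCCCCCCCCCCCCBAACCCCCCCCCCCCCCCCCCCCCCCCCCCC ⇒ BAA·CC·CC·CC·CC·CC·CC·CC·CC·CC·CC·CC·CC·CC·CC·CC·CC·CC·CC·CC·CC·CC·CC·CC·CC·CC·CC·CC·CC·CC·CC·BAA·CC·CC·CC·CC·CC·CC·CC·CC·CC·CC·CC·CC·CC·CC·CC·CC·CC·CC·CC·CC·CC·CC·CC·CC·CC·CC·CC·CC·CC·CC·CC·CC·CC·CC·CC·CC·CC·CC·CC·CC·CC·CC·CC·CC·CC·CC·BAA·CC·CC·CC·CC·CC·CC·CC·CC·CC·CC·CC·CC·CC·CC·CC·CC·CC·CC·CC·CC·CC·CC·CC·CC·CC·CC·CC·CC·CC·CC
    A ↦ CC
    B ↦ BAA
    C ↦ CC

A->CC, B->BAA, C->CC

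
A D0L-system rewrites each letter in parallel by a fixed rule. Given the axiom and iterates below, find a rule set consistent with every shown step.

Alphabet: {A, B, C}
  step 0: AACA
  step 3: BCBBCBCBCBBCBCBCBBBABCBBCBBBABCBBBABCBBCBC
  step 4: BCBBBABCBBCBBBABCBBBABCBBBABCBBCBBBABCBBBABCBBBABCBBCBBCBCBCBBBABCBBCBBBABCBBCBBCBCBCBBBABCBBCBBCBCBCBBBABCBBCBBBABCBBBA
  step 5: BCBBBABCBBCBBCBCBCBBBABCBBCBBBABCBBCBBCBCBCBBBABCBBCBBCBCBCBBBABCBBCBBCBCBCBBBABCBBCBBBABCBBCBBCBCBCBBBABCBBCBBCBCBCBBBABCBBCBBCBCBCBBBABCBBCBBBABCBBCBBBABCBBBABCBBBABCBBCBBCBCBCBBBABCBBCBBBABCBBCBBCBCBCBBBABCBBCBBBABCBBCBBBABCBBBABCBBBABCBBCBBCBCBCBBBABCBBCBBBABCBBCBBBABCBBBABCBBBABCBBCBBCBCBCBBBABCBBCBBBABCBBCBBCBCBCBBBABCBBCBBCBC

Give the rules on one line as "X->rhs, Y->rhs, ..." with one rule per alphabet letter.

  step 4 ⇒ step 5: BCBBBABCBBCBBBABCBBBABCBBBABCBBCBBBABCBBBABCBBBABCBBCBBCBCBCBBBABCBBCBBBABCBBCBBCBCBCBBBABCBBCBBCBCBCBBBABCBBCBBBABCBBBA ⇒ BCB·BBA·BCB·BCB·BCB·C·BCB·BBA·BCB·BCB·BBA·BCB·BCB·BCB·C·BCB·BBA·BCB·BCB·BCB·C·BCB·BBA·BCB·BCB·BCB·C·BCB·BBA·BCB·BCB·BBA·BCB·BCB·BCB·C·BCB·BBA·BCB·BCB·BCB·C·BCB·BBA·BCB·BCB·BCB·C·BCB·BBA·BCB·BCB·BBA·BCB·BCB·BBA·BCB·BBA·BCB·BBA·BCB·BCB·BCB·C·BCB·BBA·BCB·BCB·BBA·BCB·BCB·BCB·C·BCB·BBA·BCB·BCB·BBA·BCB·BCB·BBA·BCB·BBA·BCB·BBA·BCB·BCB·BCB·C·BCB·BBA·BCB·BCB·BBA·BCB·BCB·BBA·BCB·BBA·BCB·BBA·BCB·BCB·BCB·C·BCB·BBA·BCB·BCB·BBA·BCB·BCB·BCB·C·BCB·BBA·BCB·BCB·BCB·C
    A ↦ C
    B ↦ BCB
    C ↦ BBA

A->C, B->BCB, C->BBA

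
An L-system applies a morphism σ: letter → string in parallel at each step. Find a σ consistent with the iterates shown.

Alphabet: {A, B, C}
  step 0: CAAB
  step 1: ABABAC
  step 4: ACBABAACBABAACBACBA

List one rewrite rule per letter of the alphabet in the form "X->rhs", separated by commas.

  step 0 ⇒ step 1: CAAB ⇒ A·BA·BA·C
    A ↦ BA
    B ↦ C
    C ↦ A

A->BA, B->C, C->A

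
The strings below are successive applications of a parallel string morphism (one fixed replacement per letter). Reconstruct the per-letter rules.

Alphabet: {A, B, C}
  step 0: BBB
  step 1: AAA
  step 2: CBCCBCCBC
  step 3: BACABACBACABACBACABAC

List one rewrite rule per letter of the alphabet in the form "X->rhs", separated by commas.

  step 2 ⇒ step 3: CBCCBCCBC ⇒ BAC·A·BAC·BAC·A·BAC·BAC·A·BAC
    B ↦ A
    C ↦ BAC
  step 1 ⇒ step 2: AAA ⇒ CBC·CBC·CBC
    A ↦ CBC

A->CBC, B->A, C->BAC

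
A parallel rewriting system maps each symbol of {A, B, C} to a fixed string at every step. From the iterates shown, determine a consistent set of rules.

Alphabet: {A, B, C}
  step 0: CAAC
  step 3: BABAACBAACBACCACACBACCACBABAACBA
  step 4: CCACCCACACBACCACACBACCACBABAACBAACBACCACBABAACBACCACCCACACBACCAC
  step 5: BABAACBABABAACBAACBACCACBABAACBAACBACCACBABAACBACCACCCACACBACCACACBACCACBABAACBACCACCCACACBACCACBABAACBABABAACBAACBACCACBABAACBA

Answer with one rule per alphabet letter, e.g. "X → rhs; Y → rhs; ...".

  step 4 ⇒ step 5: CCACCCACACBACCACACBACCACBABAACBAACBACCACBABAACBACCACCCACACBACCAC ⇒ BA·BA·AC·BA·BA·BA·AC·BA·AC·BA·CC·AC·BA·BA·AC·BA·AC·BA·CC·AC·BA·BA·AC·BA·CC·AC·CC·AC·AC·BA·CC·AC·AC·BA·CC·AC·BA·BA·AC·BA·CC·AC·CC·AC·AC·BA·CC·AC·BA·BA·AC·BA·BA·BA·AC·BA·AC·BA·CC·AC·BA·BA·AC·BA
    A ↦ AC
    B ↦ CC
    C ↦ BA

A->AC, B->CC, C->BA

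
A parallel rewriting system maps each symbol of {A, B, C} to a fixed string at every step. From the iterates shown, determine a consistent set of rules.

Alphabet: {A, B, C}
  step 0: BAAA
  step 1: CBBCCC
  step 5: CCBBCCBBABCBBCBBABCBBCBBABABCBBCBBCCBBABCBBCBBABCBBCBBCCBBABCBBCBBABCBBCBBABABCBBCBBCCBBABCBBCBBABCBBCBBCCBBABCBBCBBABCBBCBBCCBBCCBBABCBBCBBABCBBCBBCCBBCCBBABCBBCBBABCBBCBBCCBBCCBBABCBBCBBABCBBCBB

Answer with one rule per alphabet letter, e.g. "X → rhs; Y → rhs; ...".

  step 0 ⇒ step 1: BAAA ⇒ CBB·C·C·C
    A ↦ C
    B ↦ CBB
    C ↦ AB  (constrained at step 1)

A->C, B->CBB, C->AB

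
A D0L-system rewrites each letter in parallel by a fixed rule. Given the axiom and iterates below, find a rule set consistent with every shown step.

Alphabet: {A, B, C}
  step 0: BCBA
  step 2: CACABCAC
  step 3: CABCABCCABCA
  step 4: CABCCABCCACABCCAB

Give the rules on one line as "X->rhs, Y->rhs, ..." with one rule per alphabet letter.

A->B, B->C, C->CA

  step 3 ⇒ step 4: CABCABCCABCA ⇒ CA·B·C·CA·B·C·CA·CA·B·C·CA·B
    A ↦ B
    B ↦ C
    C ↦ CA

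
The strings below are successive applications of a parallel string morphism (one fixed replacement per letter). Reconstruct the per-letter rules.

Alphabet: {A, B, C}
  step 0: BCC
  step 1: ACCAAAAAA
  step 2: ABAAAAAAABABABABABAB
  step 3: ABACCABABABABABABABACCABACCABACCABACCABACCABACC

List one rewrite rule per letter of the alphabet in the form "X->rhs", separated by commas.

A->AB, B->ACC, C->AAA

  step 2 ⇒ step 3: ABAAAAAAABABABABABAB ⇒ AB·ACC·AB·AB·AB·AB·AB·AB·AB·ACC·AB·ACC·AB·ACC·AB·ACC·AB·ACC·AB·ACC
    A ↦ AB
    B ↦ ACC
  step 0 ⇒ step 1: BCC ⇒ ACC·AAA·AAA
    C ↦ AAA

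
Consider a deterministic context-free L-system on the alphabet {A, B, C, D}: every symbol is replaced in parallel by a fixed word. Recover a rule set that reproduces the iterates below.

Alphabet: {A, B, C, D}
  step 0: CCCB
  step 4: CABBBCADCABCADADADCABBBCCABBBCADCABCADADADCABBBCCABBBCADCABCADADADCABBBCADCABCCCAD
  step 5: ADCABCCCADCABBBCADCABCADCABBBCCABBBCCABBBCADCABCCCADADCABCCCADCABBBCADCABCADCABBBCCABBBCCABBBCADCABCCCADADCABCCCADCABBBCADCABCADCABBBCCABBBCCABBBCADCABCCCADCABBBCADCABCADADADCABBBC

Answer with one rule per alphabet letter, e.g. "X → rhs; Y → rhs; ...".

A->CAB, B->C, C->AD, D->BBC

  step 4 ⇒ step 5: CABBBCADCABCADADADCABBBCCABBBCADCABCADADADCABBBCCABBBCADCABCADADADCABBBCADCABCCCAD ⇒ AD·CAB·C·C·C·AD·CAB·BBC·AD·CAB·C·AD·CAB·BBC·CAB·BBC·CAB·BBC·AD·CAB·C·C·C·AD·AD·CAB·C·C·C·AD·CAB·BBC·AD·CAB·C·AD·CAB·BBC·CAB·BBC·CAB·BBC·AD·CAB·C·C·C·AD·AD·CAB·C·C·C·AD·CAB·BBC·AD·CAB·C·AD·CAB·BBC·CAB·BBC·CAB·BBC·AD·CAB·C·C·C·AD·CAB·BBC·AD·CAB·C·AD·AD·AD·CAB·BBC
    A ↦ CAB
    B ↦ C
    C ↦ AD
    D ↦ BBC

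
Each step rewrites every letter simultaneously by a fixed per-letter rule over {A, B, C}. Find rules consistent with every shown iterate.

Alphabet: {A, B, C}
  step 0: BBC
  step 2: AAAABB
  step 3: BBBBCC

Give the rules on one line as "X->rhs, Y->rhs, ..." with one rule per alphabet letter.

  step 2 ⇒ step 3: AAAABB ⇒ B·B·B·B·C·C
    A ↦ B
    B ↦ C
    C ↦ AA  (constrained at step 0)

A->B, B->C, C->AA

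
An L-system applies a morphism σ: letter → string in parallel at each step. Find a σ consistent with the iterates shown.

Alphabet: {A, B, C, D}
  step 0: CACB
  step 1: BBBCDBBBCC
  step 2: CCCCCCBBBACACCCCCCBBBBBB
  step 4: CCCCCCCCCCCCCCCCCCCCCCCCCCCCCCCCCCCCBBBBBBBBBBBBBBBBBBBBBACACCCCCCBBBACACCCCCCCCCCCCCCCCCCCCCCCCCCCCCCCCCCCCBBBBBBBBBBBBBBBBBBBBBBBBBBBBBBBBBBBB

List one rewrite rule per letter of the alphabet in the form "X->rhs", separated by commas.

  step 1 ⇒ step 2: BBBCDBBBCC ⇒ CC·CC·CC·BBB·ACA·CC·CC·CC·BBB·BBB
    B ↦ CC
    C ↦ BBB
    D ↦ ACA
  step 0 ⇒ step 1: CACB ⇒ BBB·CD·BBB·CC
    A ↦ CD

A->CD, B->CC, C->BBB, D->ACA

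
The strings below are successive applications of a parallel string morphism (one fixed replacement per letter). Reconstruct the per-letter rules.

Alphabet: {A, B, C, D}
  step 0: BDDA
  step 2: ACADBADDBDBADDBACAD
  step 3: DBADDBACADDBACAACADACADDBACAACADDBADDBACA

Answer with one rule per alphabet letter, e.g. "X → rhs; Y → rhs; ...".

A->DB, B->D, C->AD, D->ACA

  step 2 ⇒ step 3: ACADBADDBDBADDBACAD ⇒ DB·AD·DB·ACA·D·DB·ACA·ACA·D·ACA·D·DB·ACA·ACA·D·DB·AD·DB·ACA
    A ↦ DB
    B ↦ D
    C ↦ AD
    D ↦ ACA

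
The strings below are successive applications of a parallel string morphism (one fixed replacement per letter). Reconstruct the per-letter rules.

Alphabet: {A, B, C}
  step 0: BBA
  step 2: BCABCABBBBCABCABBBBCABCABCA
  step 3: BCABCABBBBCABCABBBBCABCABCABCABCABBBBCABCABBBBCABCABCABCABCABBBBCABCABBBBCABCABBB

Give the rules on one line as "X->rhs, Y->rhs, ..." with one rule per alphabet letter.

  step 2 ⇒ step 3: BCABCABBBBCABCABBBBCABCABCA ⇒ BCA·BCA·BBB·BCA·BCA·BBB·BCA·BCA·BCA·BCA·BCA·BBB·BCA·BCA·BBB·BCA·BCA·BCA·BCA·BCA·BBB·BCA·BCA·BBB·BCA·BCA·BBB
    A ↦ BBB
    B ↦ BCA
    C ↦ BCA

A->BBB, B->BCA, C->BCA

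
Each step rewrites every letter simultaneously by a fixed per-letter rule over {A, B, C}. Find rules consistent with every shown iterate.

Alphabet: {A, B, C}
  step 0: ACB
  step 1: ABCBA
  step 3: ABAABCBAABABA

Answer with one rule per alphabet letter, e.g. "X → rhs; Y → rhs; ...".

  step 0 ⇒ step 1: ACB ⇒ AB·CB·A
    A ↦ AB
    B ↦ A
    C ↦ CB

A->AB, B->A, C->CB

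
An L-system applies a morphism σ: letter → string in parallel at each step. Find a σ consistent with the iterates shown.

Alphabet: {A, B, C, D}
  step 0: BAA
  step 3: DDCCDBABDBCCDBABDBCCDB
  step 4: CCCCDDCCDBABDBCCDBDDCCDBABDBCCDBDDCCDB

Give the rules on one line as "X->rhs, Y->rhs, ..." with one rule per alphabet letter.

A->AB, B->DB, C->D, D->CC

  step 3 ⇒ step 4: DDCCDBABDBCCDBABDBCCDB ⇒ CC·CC·D·D·CC·DB·AB·DB·CC·DB·D·D·CC·DB·AB·DB·CC·DB·D·D·CC·DB
    A ↦ AB
    B ↦ DB
    C ↦ D
    D ↦ CC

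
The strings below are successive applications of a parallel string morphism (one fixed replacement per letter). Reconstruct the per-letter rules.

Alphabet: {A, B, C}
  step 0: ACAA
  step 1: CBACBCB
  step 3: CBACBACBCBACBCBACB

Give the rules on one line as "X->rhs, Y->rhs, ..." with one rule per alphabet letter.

  step 0 ⇒ step 1: ACAA ⇒ CB·A·CB·CB
    A ↦ CB
    C ↦ A
    B ↦ CB  (constrained at step 1)

A->CB, B->CB, C->A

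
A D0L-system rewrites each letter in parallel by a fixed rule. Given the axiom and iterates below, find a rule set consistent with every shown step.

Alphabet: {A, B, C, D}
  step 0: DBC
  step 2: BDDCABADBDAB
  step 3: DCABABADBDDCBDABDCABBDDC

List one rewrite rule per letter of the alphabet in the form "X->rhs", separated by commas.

  step 2 ⇒ step 3: BDDCABADBDAB ⇒ DC·AB·AB·AD·BD·DC·BD·AB·DC·AB·BD·DC
    A ↦ BD
    B ↦ DC
    C ↦ AD
    D ↦ AB

A->BD, B->DC, C->AD, D->AB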